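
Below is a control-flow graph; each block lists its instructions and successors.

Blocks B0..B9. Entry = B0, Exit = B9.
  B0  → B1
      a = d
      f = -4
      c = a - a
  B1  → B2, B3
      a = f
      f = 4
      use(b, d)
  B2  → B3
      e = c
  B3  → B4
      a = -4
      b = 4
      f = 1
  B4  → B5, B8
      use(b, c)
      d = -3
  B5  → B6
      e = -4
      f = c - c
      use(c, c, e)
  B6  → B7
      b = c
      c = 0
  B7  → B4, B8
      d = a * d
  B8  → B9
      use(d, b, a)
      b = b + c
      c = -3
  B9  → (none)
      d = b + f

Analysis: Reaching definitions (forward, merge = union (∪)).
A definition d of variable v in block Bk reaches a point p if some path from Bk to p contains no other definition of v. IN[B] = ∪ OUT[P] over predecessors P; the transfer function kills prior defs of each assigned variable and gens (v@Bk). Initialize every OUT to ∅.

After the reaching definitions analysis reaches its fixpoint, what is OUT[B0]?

Per-block solution:
  B0:  IN={}  OUT={a@B0, c@B0, f@B0}
  B1:  IN={a@B0, c@B0, f@B0}  OUT={a@B1, c@B0, f@B1}
  B2:  IN={a@B1, c@B0, f@B1}  OUT={a@B1, c@B0, e@B2, f@B1}
  B3:  IN={a@B1, c@B0, e@B2, f@B1}  OUT={a@B3, b@B3, c@B0, e@B2, f@B3}
  B4:  IN={a@B3, b@B3, b@B6, c@B0, c@B6, d@B7, e@B2, e@B5, f@B3, f@B5}  OUT={a@B3, b@B3, b@B6, c@B0, c@B6, d@B4, e@B2, e@B5, f@B3, f@B5}
  B5:  IN={a@B3, b@B3, b@B6, c@B0, c@B6, d@B4, e@B2, e@B5, f@B3, f@B5}  OUT={a@B3, b@B3, b@B6, c@B0, c@B6, d@B4, e@B5, f@B5}
  B6:  IN={a@B3, b@B3, b@B6, c@B0, c@B6, d@B4, e@B5, f@B5}  OUT={a@B3, b@B6, c@B6, d@B4, e@B5, f@B5}
  B7:  IN={a@B3, b@B6, c@B6, d@B4, e@B5, f@B5}  OUT={a@B3, b@B6, c@B6, d@B7, e@B5, f@B5}
  B8:  IN={a@B3, b@B3, b@B6, c@B0, c@B6, d@B4, d@B7, e@B2, e@B5, f@B3, f@B5}  OUT={a@B3, b@B8, c@B8, d@B4, d@B7, e@B2, e@B5, f@B3, f@B5}
  B9:  IN={a@B3, b@B8, c@B8, d@B4, d@B7, e@B2, e@B5, f@B3, f@B5}  OUT={a@B3, b@B8, c@B8, d@B9, e@B2, e@B5, f@B3, f@B5}

B0 is the boundary node: IN[B0] = {}
Applying B0's transfer function to that IN value gives OUT[B0] (row B0 above).

Answer: {a@B0, c@B0, f@B0}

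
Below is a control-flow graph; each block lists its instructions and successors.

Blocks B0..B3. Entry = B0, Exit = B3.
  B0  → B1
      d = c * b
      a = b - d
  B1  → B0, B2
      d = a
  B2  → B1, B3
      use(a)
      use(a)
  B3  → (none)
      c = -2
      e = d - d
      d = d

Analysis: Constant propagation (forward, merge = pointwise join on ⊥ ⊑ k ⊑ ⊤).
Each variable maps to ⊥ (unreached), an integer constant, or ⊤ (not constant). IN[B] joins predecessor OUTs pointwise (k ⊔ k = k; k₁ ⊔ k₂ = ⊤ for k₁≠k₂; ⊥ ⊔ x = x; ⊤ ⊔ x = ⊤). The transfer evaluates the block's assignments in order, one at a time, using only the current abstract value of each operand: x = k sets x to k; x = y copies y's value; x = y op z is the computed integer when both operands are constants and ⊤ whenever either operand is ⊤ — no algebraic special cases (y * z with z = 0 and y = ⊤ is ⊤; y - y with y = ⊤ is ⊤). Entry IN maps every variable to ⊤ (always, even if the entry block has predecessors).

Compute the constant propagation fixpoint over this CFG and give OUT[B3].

Fixpoint table:
  B0: | IN=(all ⊤) | OUT=(all ⊤)
  B1: | IN=(all ⊤) | OUT=(all ⊤)
  B2: | IN=(all ⊤) | OUT=(all ⊤)
  B3: | IN=(all ⊤) | OUT={c:-2; rest ⊤}

Merge at B3: IN[B3] = OUT[B2] = {a: ⊤, b: ⊤, c: ⊤, d: ⊤, e: ⊤, f: ⊤}
Applying B3's transfer function to that IN value gives OUT[B3] (row B3 above).

Answer: {a: ⊤, b: ⊤, c: -2, d: ⊤, e: ⊤, f: ⊤}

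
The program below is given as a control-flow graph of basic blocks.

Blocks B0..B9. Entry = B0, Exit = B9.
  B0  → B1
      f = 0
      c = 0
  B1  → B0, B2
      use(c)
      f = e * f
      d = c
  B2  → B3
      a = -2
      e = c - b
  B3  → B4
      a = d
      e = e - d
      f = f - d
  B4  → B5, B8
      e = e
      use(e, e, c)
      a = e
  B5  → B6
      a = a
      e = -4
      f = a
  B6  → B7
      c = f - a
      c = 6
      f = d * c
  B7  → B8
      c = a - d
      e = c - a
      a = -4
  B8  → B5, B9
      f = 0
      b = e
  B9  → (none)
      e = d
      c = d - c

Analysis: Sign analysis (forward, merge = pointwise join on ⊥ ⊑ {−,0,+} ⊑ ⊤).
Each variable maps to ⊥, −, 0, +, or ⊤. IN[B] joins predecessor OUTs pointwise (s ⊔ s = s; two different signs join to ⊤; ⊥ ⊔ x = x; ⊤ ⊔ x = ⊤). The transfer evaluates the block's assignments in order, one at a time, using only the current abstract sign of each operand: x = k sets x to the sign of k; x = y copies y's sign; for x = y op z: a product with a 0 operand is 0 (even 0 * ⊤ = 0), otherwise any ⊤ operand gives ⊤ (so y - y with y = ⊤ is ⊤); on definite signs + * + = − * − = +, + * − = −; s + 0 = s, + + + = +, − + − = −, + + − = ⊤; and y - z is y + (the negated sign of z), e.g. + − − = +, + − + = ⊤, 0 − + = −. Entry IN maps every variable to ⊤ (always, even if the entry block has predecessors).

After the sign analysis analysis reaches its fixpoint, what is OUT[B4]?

Fixpoint table:
  B0:  IN=(all ⊤)  OUT={c:0, f:0; rest ⊤}
  B1:  IN={c:0, f:0; rest ⊤}  OUT={c:0, d:0, f:0; rest ⊤}
  B2:  IN={c:0, d:0, f:0; rest ⊤}  OUT={a:-, c:0, d:0, f:0; rest ⊤}
  B3:  IN={a:-, c:0, d:0, f:0; rest ⊤}  OUT={a:0, c:0, d:0, f:0; rest ⊤}
  B4:  IN={a:0, c:0, d:0, f:0; rest ⊤}  OUT={c:0, d:0, f:0; rest ⊤}
  B5:  IN={d:0, f:0; rest ⊤}  OUT={d:0, e:-; rest ⊤}
  B6:  IN={d:0, e:-; rest ⊤}  OUT={c:+, d:0, e:-, f:0; rest ⊤}
  B7:  IN={c:+, d:0, e:-, f:0; rest ⊤}  OUT={a:-, d:0, f:0; rest ⊤}
  B8:  IN={d:0, f:0; rest ⊤}  OUT={d:0, f:0; rest ⊤}
  B9:  IN={d:0, f:0; rest ⊤}  OUT={d:0, e:0, f:0; rest ⊤}

Merge at B4: IN[B4] = OUT[B3] = {a: 0, b: ⊤, c: 0, d: 0, e: ⊤, f: 0}
Applying B4's transfer function to that IN value gives OUT[B4] (row B4 above).

Answer: {a: ⊤, b: ⊤, c: 0, d: 0, e: ⊤, f: 0}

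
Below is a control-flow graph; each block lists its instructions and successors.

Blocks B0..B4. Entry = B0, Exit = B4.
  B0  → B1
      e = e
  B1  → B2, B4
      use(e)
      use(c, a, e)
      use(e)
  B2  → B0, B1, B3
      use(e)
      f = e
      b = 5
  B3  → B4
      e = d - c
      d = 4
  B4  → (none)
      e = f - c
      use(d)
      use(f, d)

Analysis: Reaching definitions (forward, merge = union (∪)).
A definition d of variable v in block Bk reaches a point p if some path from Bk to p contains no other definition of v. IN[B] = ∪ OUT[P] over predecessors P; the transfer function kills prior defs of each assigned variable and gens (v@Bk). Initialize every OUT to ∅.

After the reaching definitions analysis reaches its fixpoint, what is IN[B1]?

Fixpoint table:
  B0:  IN={b@B2, e@B0, f@B2}  OUT={b@B2, e@B0, f@B2}
  B1:  IN={b@B2, e@B0, f@B2}  OUT={b@B2, e@B0, f@B2}
  B2:  IN={b@B2, e@B0, f@B2}  OUT={b@B2, e@B0, f@B2}
  B3:  IN={b@B2, e@B0, f@B2}  OUT={b@B2, d@B3, e@B3, f@B2}
  B4:  IN={b@B2, d@B3, e@B0, e@B3, f@B2}  OUT={b@B2, d@B3, e@B4, f@B2}

Merge at B1: IN[B1] = OUT[B0] ⊔ OUT[B2] = {b@B2, e@B0, f@B2}

Answer: {b@B2, e@B0, f@B2}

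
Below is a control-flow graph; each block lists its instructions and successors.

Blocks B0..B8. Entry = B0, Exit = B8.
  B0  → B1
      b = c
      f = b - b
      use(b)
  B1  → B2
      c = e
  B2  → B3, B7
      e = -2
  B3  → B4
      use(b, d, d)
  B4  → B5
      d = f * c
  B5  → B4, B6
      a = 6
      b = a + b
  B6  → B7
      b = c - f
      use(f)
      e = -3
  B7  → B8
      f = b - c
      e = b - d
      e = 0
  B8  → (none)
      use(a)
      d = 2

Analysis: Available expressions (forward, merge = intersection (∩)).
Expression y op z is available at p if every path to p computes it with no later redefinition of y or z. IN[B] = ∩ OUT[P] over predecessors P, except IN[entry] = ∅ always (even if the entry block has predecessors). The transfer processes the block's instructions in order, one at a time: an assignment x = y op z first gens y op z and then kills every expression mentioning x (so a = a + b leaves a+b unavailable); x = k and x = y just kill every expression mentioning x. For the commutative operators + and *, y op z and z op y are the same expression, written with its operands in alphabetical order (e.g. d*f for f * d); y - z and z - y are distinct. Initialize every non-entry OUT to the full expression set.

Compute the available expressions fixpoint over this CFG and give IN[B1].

Converged values:
  B0:  IN={}  OUT={b-b}
  B1:  IN={b-b}  OUT={b-b}
  B2:  IN={b-b}  OUT={b-b}
  B3:  IN={b-b}  OUT={b-b}
  B4:  IN={}  OUT={c*f}
  B5:  IN={c*f}  OUT={c*f}
  B6:  IN={c*f}  OUT={c*f, c-f}
  B7:  IN={}  OUT={b-c, b-d}
  B8:  IN={b-c, b-d}  OUT={b-c}

Merge at B1: IN[B1] = OUT[B0] = {b-b}

Answer: {b-b}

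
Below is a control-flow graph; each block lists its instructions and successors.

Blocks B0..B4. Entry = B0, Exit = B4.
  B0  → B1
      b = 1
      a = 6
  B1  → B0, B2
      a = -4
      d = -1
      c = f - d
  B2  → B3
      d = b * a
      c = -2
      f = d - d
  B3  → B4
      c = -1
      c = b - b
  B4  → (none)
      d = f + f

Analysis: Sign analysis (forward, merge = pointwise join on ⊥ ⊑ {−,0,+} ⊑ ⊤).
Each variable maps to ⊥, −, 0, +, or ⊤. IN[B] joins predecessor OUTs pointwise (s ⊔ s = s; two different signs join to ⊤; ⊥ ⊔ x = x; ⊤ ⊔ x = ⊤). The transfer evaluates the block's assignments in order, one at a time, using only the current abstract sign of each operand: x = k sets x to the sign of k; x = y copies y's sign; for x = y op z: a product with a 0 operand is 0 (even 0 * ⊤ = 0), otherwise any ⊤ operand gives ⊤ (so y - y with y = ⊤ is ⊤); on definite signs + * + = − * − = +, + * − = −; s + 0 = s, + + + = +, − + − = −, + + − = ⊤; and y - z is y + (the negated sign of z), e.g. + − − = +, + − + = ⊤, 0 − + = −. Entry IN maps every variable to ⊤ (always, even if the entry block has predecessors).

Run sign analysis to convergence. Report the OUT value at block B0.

Answer: {a: +, b: +, c: ⊤, d: ⊤, e: ⊤, f: ⊤}

Working:
Converged values:
  B0:   IN=(all ⊤)   OUT={a:+, b:+; rest ⊤}
  B1:   IN={a:+, b:+; rest ⊤}   OUT={a:-, b:+, d:-; rest ⊤}
  B2:   IN={a:-, b:+, d:-; rest ⊤}   OUT={a:-, b:+, c:-, d:-; rest ⊤}
  B3:   IN={a:-, b:+, c:-, d:-; rest ⊤}   OUT={a:-, b:+, d:-; rest ⊤}
  B4:   IN={a:-, b:+, d:-; rest ⊤}   OUT={a:-, b:+; rest ⊤}

Merge at B0 (entry node, so the boundary value (all ⊤) is joined with the incoming edge(s)): IN[B0] = (all ⊤) ⊔ OUT[B1] = {a: ⊤, b: ⊤, c: ⊤, d: ⊤, e: ⊤, f: ⊤}
Applying B0's transfer function to that IN value gives OUT[B0] (row B0 above).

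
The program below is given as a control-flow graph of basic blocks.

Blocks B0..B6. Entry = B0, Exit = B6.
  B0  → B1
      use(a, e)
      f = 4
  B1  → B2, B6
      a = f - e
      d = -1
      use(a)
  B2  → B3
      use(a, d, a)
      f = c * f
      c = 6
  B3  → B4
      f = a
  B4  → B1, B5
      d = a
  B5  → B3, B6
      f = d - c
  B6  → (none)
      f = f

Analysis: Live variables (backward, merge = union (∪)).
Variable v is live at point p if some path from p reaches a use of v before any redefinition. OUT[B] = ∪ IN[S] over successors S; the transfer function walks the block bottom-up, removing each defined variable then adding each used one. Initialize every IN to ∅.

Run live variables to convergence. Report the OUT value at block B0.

Fixpoint table:
  B0:   IN={a, c, e}   OUT={c, e, f}
  B1:   IN={c, e, f}   OUT={a, c, d, e, f}
  B2:   IN={a, c, d, e, f}   OUT={a, c, e}
  B3:   IN={a, c, e}   OUT={a, c, e, f}
  B4:   IN={a, c, e, f}   OUT={a, c, d, e, f}
  B5:   IN={a, c, d, e}   OUT={a, c, e, f}
  B6:   IN={f}   OUT={}

Merge at B0: OUT[B0] = IN[B1] = {c, e, f}

Answer: {c, e, f}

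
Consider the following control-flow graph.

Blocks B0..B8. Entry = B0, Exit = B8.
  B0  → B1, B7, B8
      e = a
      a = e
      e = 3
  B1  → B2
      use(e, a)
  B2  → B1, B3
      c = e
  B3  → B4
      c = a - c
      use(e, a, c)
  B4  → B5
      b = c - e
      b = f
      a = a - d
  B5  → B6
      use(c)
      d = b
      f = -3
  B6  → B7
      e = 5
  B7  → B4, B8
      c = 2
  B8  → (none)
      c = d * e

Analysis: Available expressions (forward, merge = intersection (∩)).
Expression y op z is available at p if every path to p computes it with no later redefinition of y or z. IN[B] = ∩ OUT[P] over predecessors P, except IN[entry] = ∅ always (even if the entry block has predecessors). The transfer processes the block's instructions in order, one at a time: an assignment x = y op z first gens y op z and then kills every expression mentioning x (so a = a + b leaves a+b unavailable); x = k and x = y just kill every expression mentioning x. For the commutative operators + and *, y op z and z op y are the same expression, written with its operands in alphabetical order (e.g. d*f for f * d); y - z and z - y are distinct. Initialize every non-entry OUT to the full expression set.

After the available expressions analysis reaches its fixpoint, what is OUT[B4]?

Answer: {c-e}

Derivation:
Per-block solution:
  B0:   IN={}   OUT={}
  B1:   IN={}   OUT={}
  B2:   IN={}   OUT={}
  B3:   IN={}   OUT={}
  B4:   IN={}   OUT={c-e}
  B5:   IN={c-e}   OUT={c-e}
  B6:   IN={c-e}   OUT={}
  B7:   IN={}   OUT={}
  B8:   IN={}   OUT={d*e}

Merge at B4: IN[B4] = OUT[B3] ∩ OUT[B7] = {}
Applying B4's transfer function to that IN value gives OUT[B4] (row B4 above).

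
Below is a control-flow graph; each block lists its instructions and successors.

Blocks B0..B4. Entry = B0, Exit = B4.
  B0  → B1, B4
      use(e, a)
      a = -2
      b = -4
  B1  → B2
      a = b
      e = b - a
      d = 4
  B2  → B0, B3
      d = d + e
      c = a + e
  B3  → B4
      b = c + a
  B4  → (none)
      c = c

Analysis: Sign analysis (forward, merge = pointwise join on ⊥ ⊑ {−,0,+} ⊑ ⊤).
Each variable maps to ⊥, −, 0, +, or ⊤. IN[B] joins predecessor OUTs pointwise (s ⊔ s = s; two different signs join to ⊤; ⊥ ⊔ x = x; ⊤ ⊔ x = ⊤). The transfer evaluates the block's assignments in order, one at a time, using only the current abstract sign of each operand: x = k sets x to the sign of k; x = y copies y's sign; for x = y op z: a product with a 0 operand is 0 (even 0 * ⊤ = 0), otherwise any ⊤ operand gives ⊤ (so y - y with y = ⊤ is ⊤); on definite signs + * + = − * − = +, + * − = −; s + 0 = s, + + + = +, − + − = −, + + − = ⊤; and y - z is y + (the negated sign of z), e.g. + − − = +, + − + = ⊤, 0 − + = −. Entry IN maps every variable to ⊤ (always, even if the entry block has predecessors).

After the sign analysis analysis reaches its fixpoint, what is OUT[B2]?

Converged values:
  B0: | IN=(all ⊤) | OUT={a:-, b:-; rest ⊤}
  B1: | IN={a:-, b:-; rest ⊤} | OUT={a:-, b:-, d:+; rest ⊤}
  B2: | IN={a:-, b:-, d:+; rest ⊤} | OUT={a:-, b:-; rest ⊤}
  B3: | IN={a:-, b:-; rest ⊤} | OUT={a:-; rest ⊤}
  B4: | IN={a:-; rest ⊤} | OUT={a:-; rest ⊤}

Merge at B2: IN[B2] = OUT[B1] = {a: -, b: -, c: ⊤, d: +, e: ⊤, f: ⊤}
Applying B2's transfer function to that IN value gives OUT[B2] (row B2 above).

Answer: {a: -, b: -, c: ⊤, d: ⊤, e: ⊤, f: ⊤}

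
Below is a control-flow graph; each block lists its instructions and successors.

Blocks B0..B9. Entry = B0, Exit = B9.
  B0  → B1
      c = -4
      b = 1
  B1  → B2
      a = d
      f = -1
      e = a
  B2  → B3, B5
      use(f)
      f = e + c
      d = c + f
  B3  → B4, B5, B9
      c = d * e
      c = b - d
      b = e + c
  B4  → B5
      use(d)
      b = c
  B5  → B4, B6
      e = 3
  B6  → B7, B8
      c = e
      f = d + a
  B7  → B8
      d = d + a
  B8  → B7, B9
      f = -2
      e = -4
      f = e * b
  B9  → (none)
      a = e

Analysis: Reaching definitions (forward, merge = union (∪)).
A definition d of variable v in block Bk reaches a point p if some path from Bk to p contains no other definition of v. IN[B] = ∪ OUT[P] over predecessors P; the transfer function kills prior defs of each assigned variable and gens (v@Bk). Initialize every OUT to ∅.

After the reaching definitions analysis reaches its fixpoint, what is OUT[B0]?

Fixpoint table:
  B0: | IN={} | OUT={b@B0, c@B0}
  B1: | IN={b@B0, c@B0} | OUT={a@B1, b@B0, c@B0, e@B1, f@B1}
  B2: | IN={a@B1, b@B0, c@B0, e@B1, f@B1} | OUT={a@B1, b@B0, c@B0, d@B2, e@B1, f@B2}
  B3: | IN={a@B1, b@B0, c@B0, d@B2, e@B1, f@B2} | OUT={a@B1, b@B3, c@B3, d@B2, e@B1, f@B2}
  B4: | IN={a@B1, b@B0, b@B3, b@B4, c@B0, c@B3, d@B2, e@B1, e@B5, f@B2} | OUT={a@B1, b@B4, c@B0, c@B3, d@B2, e@B1, e@B5, f@B2}
  B5: | IN={a@B1, b@B0, b@B3, b@B4, c@B0, c@B3, d@B2, e@B1, e@B5, f@B2} | OUT={a@B1, b@B0, b@B3, b@B4, c@B0, c@B3, d@B2, e@B5, f@B2}
  B6: | IN={a@B1, b@B0, b@B3, b@B4, c@B0, c@B3, d@B2, e@B5, f@B2} | OUT={a@B1, b@B0, b@B3, b@B4, c@B6, d@B2, e@B5, f@B6}
  B7: | IN={a@B1, b@B0, b@B3, b@B4, c@B6, d@B2, d@B7, e@B5, e@B8, f@B6, f@B8} | OUT={a@B1, b@B0, b@B3, b@B4, c@B6, d@B7, e@B5, e@B8, f@B6, f@B8}
  B8: | IN={a@B1, b@B0, b@B3, b@B4, c@B6, d@B2, d@B7, e@B5, e@B8, f@B6, f@B8} | OUT={a@B1, b@B0, b@B3, b@B4, c@B6, d@B2, d@B7, e@B8, f@B8}
  B9: | IN={a@B1, b@B0, b@B3, b@B4, c@B3, c@B6, d@B2, d@B7, e@B1, e@B8, f@B2, f@B8} | OUT={a@B9, b@B0, b@B3, b@B4, c@B3, c@B6, d@B2, d@B7, e@B1, e@B8, f@B2, f@B8}

B0 is the boundary node: IN[B0] = {}
Applying B0's transfer function to that IN value gives OUT[B0] (row B0 above).

Answer: {b@B0, c@B0}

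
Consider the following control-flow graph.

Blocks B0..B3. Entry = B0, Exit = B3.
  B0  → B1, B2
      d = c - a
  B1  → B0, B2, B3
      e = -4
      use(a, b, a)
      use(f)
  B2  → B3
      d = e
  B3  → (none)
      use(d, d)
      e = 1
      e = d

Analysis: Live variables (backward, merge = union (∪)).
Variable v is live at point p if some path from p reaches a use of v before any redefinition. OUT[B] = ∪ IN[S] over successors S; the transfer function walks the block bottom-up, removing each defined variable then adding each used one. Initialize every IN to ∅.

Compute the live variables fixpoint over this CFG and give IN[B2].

Answer: {e}

Derivation:
Converged values:
  B0:   IN={a, b, c, e, f}   OUT={a, b, c, d, e, f}
  B1:   IN={a, b, c, d, f}   OUT={a, b, c, d, e, f}
  B2:   IN={e}   OUT={d}
  B3:   IN={d}   OUT={}

Merge at B2: OUT[B2] = IN[B3] = {d}
Applying B2's transfer function to that OUT value gives IN[B2] (row B2 above).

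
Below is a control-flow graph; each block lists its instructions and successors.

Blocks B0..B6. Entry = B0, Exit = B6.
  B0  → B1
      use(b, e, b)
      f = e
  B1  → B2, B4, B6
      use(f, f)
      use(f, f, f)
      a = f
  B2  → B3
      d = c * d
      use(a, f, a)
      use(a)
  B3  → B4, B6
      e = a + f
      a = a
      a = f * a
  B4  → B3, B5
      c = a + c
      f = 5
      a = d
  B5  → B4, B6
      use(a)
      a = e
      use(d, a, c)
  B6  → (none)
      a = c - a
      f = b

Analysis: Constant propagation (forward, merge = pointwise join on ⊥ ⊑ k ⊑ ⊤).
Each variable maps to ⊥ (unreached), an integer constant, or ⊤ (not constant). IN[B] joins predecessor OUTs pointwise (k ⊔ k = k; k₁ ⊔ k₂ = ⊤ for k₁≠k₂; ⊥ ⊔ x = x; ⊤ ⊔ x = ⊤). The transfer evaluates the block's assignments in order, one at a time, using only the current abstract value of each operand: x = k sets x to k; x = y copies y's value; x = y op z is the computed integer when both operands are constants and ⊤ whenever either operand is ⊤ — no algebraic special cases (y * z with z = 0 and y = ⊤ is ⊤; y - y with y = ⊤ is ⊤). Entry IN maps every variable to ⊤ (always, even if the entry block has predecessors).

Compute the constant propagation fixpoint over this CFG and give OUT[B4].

Converged values:
  B0:  IN=(all ⊤)  OUT=(all ⊤)
  B1:  IN=(all ⊤)  OUT=(all ⊤)
  B2:  IN=(all ⊤)  OUT=(all ⊤)
  B3:  IN=(all ⊤)  OUT=(all ⊤)
  B4:  IN=(all ⊤)  OUT={f:5; rest ⊤}
  B5:  IN={f:5; rest ⊤}  OUT={f:5; rest ⊤}
  B6:  IN=(all ⊤)  OUT=(all ⊤)

Merge at B4: IN[B4] = OUT[B1] ⊔ OUT[B3] ⊔ OUT[B5] = {a: ⊤, b: ⊤, c: ⊤, d: ⊤, e: ⊤, f: ⊤}
Applying B4's transfer function to that IN value gives OUT[B4] (row B4 above).

Answer: {a: ⊤, b: ⊤, c: ⊤, d: ⊤, e: ⊤, f: 5}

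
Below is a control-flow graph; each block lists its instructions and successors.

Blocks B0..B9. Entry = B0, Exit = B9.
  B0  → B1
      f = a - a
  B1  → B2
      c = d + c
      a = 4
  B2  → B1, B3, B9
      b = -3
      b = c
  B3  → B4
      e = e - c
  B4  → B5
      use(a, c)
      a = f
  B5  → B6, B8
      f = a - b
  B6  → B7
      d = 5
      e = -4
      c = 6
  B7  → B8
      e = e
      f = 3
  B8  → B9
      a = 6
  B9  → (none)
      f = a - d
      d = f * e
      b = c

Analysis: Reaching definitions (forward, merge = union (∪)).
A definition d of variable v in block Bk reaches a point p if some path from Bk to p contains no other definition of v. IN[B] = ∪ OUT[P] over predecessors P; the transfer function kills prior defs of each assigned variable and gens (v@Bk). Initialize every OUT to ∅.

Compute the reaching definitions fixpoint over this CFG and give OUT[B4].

Answer: {a@B4, b@B2, c@B1, e@B3, f@B0}

Trace:
Converged values:
  B0:  IN={}  OUT={f@B0}
  B1:  IN={a@B1, b@B2, c@B1, f@B0}  OUT={a@B1, b@B2, c@B1, f@B0}
  B2:  IN={a@B1, b@B2, c@B1, f@B0}  OUT={a@B1, b@B2, c@B1, f@B0}
  B3:  IN={a@B1, b@B2, c@B1, f@B0}  OUT={a@B1, b@B2, c@B1, e@B3, f@B0}
  B4:  IN={a@B1, b@B2, c@B1, e@B3, f@B0}  OUT={a@B4, b@B2, c@B1, e@B3, f@B0}
  B5:  IN={a@B4, b@B2, c@B1, e@B3, f@B0}  OUT={a@B4, b@B2, c@B1, e@B3, f@B5}
  B6:  IN={a@B4, b@B2, c@B1, e@B3, f@B5}  OUT={a@B4, b@B2, c@B6, d@B6, e@B6, f@B5}
  B7:  IN={a@B4, b@B2, c@B6, d@B6, e@B6, f@B5}  OUT={a@B4, b@B2, c@B6, d@B6, e@B7, f@B7}
  B8:  IN={a@B4, b@B2, c@B1, c@B6, d@B6, e@B3, e@B7, f@B5, f@B7}  OUT={a@B8, b@B2, c@B1, c@B6, d@B6, e@B3, e@B7, f@B5, f@B7}
  B9:  IN={a@B1, a@B8, b@B2, c@B1, c@B6, d@B6, e@B3, e@B7, f@B0, f@B5, f@B7}  OUT={a@B1, a@B8, b@B9, c@B1, c@B6, d@B9, e@B3, e@B7, f@B9}

Merge at B4: IN[B4] = OUT[B3] = {a@B1, b@B2, c@B1, e@B3, f@B0}
Applying B4's transfer function to that IN value gives OUT[B4] (row B4 above).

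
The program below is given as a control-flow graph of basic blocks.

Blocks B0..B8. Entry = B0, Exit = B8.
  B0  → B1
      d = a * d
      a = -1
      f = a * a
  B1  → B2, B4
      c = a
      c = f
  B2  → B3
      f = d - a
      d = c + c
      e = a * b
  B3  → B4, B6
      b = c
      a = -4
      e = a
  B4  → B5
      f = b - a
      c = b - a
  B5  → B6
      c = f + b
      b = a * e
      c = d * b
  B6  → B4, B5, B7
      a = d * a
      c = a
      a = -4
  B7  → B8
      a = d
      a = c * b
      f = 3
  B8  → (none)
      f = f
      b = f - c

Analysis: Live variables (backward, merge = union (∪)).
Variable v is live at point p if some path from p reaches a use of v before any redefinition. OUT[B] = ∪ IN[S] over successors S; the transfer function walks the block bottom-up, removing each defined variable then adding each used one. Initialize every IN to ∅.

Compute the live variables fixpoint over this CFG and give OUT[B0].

Fixpoint table:
  B0: | IN={a, b, d, e} | OUT={a, b, d, e, f}
  B1: | IN={a, b, d, e, f} | OUT={a, b, c, d, e}
  B2: | IN={a, b, c, d} | OUT={c, d, f}
  B3: | IN={c, d, f} | OUT={a, b, d, e, f}
  B4: | IN={a, b, d, e} | OUT={a, b, d, e, f}
  B5: | IN={a, b, d, e, f} | OUT={a, b, d, e, f}
  B6: | IN={a, b, d, e, f} | OUT={a, b, c, d, e, f}
  B7: | IN={b, c, d} | OUT={c, f}
  B8: | IN={c, f} | OUT={}

Merge at B0: OUT[B0] = IN[B1] = {a, b, d, e, f}

Answer: {a, b, d, e, f}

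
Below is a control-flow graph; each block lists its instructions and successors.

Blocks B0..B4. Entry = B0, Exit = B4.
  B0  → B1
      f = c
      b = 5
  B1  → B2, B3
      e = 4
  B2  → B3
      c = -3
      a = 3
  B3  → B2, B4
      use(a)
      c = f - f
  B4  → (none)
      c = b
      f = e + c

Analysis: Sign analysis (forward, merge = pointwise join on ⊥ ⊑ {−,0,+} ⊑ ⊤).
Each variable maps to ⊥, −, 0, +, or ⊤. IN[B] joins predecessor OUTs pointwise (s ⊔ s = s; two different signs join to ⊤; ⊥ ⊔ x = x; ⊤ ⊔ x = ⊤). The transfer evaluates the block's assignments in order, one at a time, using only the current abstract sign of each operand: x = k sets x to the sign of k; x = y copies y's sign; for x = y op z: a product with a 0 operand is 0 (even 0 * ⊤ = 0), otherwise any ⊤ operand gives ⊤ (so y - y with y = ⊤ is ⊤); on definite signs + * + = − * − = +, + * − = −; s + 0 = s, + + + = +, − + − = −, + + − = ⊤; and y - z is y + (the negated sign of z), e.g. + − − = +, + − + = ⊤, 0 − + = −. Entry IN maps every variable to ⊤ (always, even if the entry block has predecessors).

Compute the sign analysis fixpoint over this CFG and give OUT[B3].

Answer: {a: ⊤, b: +, c: ⊤, d: ⊤, e: +, f: ⊤}

Trace:
Fixpoint table:
  B0:  IN=(all ⊤)  OUT={b:+; rest ⊤}
  B1:  IN={b:+; rest ⊤}  OUT={b:+, e:+; rest ⊤}
  B2:  IN={b:+, e:+; rest ⊤}  OUT={a:+, b:+, c:-, e:+; rest ⊤}
  B3:  IN={b:+, e:+; rest ⊤}  OUT={b:+, e:+; rest ⊤}
  B4:  IN={b:+, e:+; rest ⊤}  OUT={b:+, c:+, e:+, f:+; rest ⊤}

Merge at B3: IN[B3] = OUT[B1] ⊔ OUT[B2] = {a: ⊤, b: +, c: ⊤, d: ⊤, e: +, f: ⊤}
Applying B3's transfer function to that IN value gives OUT[B3] (row B3 above).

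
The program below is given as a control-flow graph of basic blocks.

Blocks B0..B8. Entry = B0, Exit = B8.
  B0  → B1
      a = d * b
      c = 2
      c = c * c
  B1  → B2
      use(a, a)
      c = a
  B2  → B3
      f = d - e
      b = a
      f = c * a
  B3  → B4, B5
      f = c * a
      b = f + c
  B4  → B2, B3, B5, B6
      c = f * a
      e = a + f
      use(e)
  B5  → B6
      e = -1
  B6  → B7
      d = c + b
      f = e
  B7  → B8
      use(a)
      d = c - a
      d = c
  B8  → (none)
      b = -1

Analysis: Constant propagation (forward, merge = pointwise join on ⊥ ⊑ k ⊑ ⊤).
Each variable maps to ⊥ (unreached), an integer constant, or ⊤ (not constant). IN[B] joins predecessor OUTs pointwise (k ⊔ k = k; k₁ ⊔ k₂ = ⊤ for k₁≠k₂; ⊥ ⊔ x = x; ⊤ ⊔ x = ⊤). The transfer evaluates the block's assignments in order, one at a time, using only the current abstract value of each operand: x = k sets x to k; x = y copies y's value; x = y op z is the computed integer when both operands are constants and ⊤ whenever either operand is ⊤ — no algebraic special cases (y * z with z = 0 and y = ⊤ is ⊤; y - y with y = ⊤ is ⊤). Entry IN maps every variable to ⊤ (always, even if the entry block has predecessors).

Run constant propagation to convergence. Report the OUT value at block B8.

Fixpoint table:
  B0:  IN=(all ⊤)  OUT={c:4; rest ⊤}
  B1:  IN={c:4; rest ⊤}  OUT=(all ⊤)
  B2:  IN=(all ⊤)  OUT=(all ⊤)
  B3:  IN=(all ⊤)  OUT=(all ⊤)
  B4:  IN=(all ⊤)  OUT=(all ⊤)
  B5:  IN=(all ⊤)  OUT={e:-1; rest ⊤}
  B6:  IN=(all ⊤)  OUT=(all ⊤)
  B7:  IN=(all ⊤)  OUT=(all ⊤)
  B8:  IN=(all ⊤)  OUT={b:-1; rest ⊤}

Merge at B8: IN[B8] = OUT[B7] = {a: ⊤, b: ⊤, c: ⊤, d: ⊤, e: ⊤, f: ⊤}
Applying B8's transfer function to that IN value gives OUT[B8] (row B8 above).

Answer: {a: ⊤, b: -1, c: ⊤, d: ⊤, e: ⊤, f: ⊤}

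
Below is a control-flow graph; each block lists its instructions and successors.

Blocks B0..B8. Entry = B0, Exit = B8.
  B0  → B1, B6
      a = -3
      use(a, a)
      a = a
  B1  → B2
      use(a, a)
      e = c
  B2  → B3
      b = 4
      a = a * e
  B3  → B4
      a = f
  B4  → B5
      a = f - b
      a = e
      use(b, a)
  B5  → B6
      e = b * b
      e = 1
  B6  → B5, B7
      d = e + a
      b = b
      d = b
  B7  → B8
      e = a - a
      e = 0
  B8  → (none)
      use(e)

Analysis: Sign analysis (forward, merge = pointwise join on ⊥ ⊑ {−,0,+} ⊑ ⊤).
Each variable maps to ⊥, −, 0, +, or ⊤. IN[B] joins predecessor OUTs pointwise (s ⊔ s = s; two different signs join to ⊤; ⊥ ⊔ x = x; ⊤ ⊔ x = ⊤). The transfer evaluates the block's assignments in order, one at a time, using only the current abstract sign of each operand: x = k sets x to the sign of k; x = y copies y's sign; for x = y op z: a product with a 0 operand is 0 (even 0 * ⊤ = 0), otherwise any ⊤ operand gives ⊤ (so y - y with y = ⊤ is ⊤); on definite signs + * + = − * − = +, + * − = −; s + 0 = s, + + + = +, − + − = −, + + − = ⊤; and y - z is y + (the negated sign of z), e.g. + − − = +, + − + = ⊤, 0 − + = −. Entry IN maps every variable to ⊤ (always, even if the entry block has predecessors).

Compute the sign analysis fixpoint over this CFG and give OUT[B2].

Per-block solution:
  B0:  IN=(all ⊤)  OUT={a:-; rest ⊤}
  B1:  IN={a:-; rest ⊤}  OUT={a:-; rest ⊤}
  B2:  IN={a:-; rest ⊤}  OUT={b:+; rest ⊤}
  B3:  IN={b:+; rest ⊤}  OUT={b:+; rest ⊤}
  B4:  IN={b:+; rest ⊤}  OUT={b:+; rest ⊤}
  B5:  IN=(all ⊤)  OUT={e:+; rest ⊤}
  B6:  IN=(all ⊤)  OUT=(all ⊤)
  B7:  IN=(all ⊤)  OUT={e:0; rest ⊤}
  B8:  IN={e:0; rest ⊤}  OUT={e:0; rest ⊤}

Merge at B2: IN[B2] = OUT[B1] = {a: -, b: ⊤, c: ⊤, d: ⊤, e: ⊤, f: ⊤}
Applying B2's transfer function to that IN value gives OUT[B2] (row B2 above).

Answer: {a: ⊤, b: +, c: ⊤, d: ⊤, e: ⊤, f: ⊤}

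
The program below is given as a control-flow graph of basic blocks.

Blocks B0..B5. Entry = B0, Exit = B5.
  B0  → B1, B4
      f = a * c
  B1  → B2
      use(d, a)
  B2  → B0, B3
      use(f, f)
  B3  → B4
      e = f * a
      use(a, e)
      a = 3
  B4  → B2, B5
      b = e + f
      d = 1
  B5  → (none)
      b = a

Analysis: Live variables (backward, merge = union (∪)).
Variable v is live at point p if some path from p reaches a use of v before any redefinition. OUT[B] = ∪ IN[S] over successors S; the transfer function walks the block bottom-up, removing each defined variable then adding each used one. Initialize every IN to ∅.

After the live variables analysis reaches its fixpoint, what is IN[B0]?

Converged values:
  B0: | IN={a, c, d, e} | OUT={a, c, d, e, f}
  B1: | IN={a, c, d, e, f} | OUT={a, c, d, e, f}
  B2: | IN={a, c, d, e, f} | OUT={a, c, d, e, f}
  B3: | IN={a, c, f} | OUT={a, c, e, f}
  B4: | IN={a, c, e, f} | OUT={a, c, d, e, f}
  B5: | IN={a} | OUT={}

Merge at B0: OUT[B0] = IN[B1] ⊔ IN[B4] = {a, c, d, e, f}
Applying B0's transfer function to that OUT value gives IN[B0] (row B0 above).

Answer: {a, c, d, e}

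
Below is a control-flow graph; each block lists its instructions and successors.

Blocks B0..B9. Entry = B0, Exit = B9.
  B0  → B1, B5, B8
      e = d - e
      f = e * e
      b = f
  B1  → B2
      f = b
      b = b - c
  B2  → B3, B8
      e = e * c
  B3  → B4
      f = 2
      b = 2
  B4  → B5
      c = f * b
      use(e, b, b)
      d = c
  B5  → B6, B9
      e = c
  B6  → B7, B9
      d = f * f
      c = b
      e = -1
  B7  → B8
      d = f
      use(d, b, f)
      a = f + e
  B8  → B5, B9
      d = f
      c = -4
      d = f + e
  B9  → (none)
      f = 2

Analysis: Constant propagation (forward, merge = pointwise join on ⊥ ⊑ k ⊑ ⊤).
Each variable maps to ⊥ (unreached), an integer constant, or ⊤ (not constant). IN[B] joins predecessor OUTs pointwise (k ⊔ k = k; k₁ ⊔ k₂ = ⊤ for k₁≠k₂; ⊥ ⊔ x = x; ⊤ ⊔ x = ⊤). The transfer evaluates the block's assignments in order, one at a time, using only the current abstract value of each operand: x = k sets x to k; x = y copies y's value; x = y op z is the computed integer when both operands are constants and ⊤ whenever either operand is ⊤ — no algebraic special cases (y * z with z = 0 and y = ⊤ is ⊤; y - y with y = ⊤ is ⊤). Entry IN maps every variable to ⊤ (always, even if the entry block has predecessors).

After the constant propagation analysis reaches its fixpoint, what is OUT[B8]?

Converged values:
  B0:  IN=(all ⊤)  OUT=(all ⊤)
  B1:  IN=(all ⊤)  OUT=(all ⊤)
  B2:  IN=(all ⊤)  OUT=(all ⊤)
  B3:  IN=(all ⊤)  OUT={b:2, f:2; rest ⊤}
  B4:  IN={b:2, f:2; rest ⊤}  OUT={b:2, c:4, d:4, f:2; rest ⊤}
  B5:  IN=(all ⊤)  OUT=(all ⊤)
  B6:  IN=(all ⊤)  OUT={e:-1; rest ⊤}
  B7:  IN={e:-1; rest ⊤}  OUT={e:-1; rest ⊤}
  B8:  IN=(all ⊤)  OUT={c:-4; rest ⊤}
  B9:  IN=(all ⊤)  OUT={f:2; rest ⊤}

Merge at B8: IN[B8] = OUT[B0] ⊔ OUT[B2] ⊔ OUT[B7] = {a: ⊤, b: ⊤, c: ⊤, d: ⊤, e: ⊤, f: ⊤}
Applying B8's transfer function to that IN value gives OUT[B8] (row B8 above).

Answer: {a: ⊤, b: ⊤, c: -4, d: ⊤, e: ⊤, f: ⊤}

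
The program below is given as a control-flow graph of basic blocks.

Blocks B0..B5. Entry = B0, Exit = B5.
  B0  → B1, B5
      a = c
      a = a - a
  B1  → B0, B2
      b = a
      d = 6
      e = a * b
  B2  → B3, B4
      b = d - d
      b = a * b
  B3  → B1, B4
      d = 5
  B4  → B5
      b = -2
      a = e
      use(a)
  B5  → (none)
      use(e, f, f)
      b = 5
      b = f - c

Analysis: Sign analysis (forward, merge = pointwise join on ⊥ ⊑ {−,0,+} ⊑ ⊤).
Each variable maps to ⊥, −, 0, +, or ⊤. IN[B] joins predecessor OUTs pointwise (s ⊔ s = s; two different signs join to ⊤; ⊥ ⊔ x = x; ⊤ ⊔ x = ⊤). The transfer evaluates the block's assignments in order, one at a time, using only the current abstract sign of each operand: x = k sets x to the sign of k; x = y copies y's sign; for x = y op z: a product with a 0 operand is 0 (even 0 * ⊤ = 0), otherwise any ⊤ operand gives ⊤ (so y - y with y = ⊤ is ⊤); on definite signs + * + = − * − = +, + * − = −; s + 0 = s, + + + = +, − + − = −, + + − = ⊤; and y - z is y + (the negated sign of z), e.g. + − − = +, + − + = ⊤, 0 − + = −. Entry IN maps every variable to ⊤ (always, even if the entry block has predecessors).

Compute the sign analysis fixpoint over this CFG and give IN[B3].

Converged values:
  B0:  IN=(all ⊤)  OUT=(all ⊤)
  B1:  IN=(all ⊤)  OUT={d:+; rest ⊤}
  B2:  IN={d:+; rest ⊤}  OUT={d:+; rest ⊤}
  B3:  IN={d:+; rest ⊤}  OUT={d:+; rest ⊤}
  B4:  IN={d:+; rest ⊤}  OUT={b:-, d:+; rest ⊤}
  B5:  IN=(all ⊤)  OUT=(all ⊤)

Merge at B3: IN[B3] = OUT[B2] = {a: ⊤, b: ⊤, c: ⊤, d: +, e: ⊤, f: ⊤}

Answer: {a: ⊤, b: ⊤, c: ⊤, d: +, e: ⊤, f: ⊤}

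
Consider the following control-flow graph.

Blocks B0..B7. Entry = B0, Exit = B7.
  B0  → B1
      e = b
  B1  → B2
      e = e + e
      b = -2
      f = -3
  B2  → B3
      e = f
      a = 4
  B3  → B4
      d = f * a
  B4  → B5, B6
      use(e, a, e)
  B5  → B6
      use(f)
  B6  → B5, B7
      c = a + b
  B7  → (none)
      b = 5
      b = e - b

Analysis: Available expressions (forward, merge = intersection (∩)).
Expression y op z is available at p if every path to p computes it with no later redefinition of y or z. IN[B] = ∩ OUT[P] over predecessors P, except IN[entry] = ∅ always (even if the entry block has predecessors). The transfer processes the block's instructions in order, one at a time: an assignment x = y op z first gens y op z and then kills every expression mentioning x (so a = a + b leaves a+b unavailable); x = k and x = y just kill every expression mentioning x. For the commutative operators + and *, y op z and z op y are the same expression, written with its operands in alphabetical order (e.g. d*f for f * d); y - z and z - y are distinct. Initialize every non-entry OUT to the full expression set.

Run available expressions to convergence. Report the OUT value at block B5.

Answer: {a*f}

Derivation:
Per-block solution:
  B0:  IN={}  OUT={}
  B1:  IN={}  OUT={}
  B2:  IN={}  OUT={}
  B3:  IN={}  OUT={a*f}
  B4:  IN={a*f}  OUT={a*f}
  B5:  IN={a*f}  OUT={a*f}
  B6:  IN={a*f}  OUT={a*f, a+b}
  B7:  IN={a*f, a+b}  OUT={a*f}

Merge at B5: IN[B5] = OUT[B4] ∩ OUT[B6] = {a*f}
Applying B5's transfer function to that IN value gives OUT[B5] (row B5 above).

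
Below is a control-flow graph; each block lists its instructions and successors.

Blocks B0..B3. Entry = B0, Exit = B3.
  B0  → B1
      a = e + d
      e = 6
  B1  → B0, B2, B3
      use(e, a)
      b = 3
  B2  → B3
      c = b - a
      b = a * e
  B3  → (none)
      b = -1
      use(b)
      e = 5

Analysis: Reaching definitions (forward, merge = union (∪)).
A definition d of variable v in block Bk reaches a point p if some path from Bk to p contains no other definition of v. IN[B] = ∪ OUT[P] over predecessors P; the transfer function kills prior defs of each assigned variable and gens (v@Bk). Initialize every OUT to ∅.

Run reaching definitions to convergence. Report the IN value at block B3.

Fixpoint table:
  B0: | IN={a@B0, b@B1, e@B0} | OUT={a@B0, b@B1, e@B0}
  B1: | IN={a@B0, b@B1, e@B0} | OUT={a@B0, b@B1, e@B0}
  B2: | IN={a@B0, b@B1, e@B0} | OUT={a@B0, b@B2, c@B2, e@B0}
  B3: | IN={a@B0, b@B1, b@B2, c@B2, e@B0} | OUT={a@B0, b@B3, c@B2, e@B3}

Merge at B3: IN[B3] = OUT[B1] ⊔ OUT[B2] = {a@B0, b@B1, b@B2, c@B2, e@B0}

Answer: {a@B0, b@B1, b@B2, c@B2, e@B0}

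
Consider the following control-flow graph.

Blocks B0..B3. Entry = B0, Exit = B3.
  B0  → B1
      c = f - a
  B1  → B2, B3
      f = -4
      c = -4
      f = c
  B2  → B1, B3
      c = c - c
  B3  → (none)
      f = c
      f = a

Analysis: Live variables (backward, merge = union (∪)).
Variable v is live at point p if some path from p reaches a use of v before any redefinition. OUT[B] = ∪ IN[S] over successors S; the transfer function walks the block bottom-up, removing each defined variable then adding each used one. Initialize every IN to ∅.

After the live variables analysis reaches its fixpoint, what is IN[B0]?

Converged values:
  B0:   IN={a, f}   OUT={a}
  B1:   IN={a}   OUT={a, c}
  B2:   IN={a, c}   OUT={a, c}
  B3:   IN={a, c}   OUT={}

Merge at B0: OUT[B0] = IN[B1] = {a}
Applying B0's transfer function to that OUT value gives IN[B0] (row B0 above).

Answer: {a, f}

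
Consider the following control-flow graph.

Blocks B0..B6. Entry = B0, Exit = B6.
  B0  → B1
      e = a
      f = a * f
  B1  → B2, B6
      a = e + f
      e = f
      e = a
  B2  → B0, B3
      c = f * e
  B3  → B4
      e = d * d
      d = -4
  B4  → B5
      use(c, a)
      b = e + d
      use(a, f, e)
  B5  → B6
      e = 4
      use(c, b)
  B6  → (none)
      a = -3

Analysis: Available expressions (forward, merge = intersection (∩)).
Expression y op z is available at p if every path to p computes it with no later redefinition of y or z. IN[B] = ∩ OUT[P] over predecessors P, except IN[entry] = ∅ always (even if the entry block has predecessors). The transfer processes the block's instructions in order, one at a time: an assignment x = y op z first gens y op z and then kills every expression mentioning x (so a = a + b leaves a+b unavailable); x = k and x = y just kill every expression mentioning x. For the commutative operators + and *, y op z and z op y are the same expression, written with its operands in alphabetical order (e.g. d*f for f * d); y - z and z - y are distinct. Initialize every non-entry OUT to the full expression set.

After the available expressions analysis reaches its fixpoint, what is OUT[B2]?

Answer: {e*f}

Trace:
Fixpoint table:
  B0: | IN={} | OUT={}
  B1: | IN={} | OUT={}
  B2: | IN={} | OUT={e*f}
  B3: | IN={e*f} | OUT={}
  B4: | IN={} | OUT={d+e}
  B5: | IN={d+e} | OUT={}
  B6: | IN={} | OUT={}

Merge at B2: IN[B2] = OUT[B1] = {}
Applying B2's transfer function to that IN value gives OUT[B2] (row B2 above).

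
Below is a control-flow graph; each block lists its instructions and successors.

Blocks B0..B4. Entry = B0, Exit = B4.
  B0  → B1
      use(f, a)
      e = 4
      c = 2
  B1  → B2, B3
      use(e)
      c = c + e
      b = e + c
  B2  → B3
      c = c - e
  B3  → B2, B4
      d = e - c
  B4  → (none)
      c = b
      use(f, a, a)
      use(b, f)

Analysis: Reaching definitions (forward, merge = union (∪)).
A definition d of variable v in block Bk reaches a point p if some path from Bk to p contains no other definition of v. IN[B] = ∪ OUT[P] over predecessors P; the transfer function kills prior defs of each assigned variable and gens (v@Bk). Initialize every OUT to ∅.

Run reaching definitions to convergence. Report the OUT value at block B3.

Per-block solution:
  B0:   IN={}   OUT={c@B0, e@B0}
  B1:   IN={c@B0, e@B0}   OUT={b@B1, c@B1, e@B0}
  B2:   IN={b@B1, c@B1, c@B2, d@B3, e@B0}   OUT={b@B1, c@B2, d@B3, e@B0}
  B3:   IN={b@B1, c@B1, c@B2, d@B3, e@B0}   OUT={b@B1, c@B1, c@B2, d@B3, e@B0}
  B4:   IN={b@B1, c@B1, c@B2, d@B3, e@B0}   OUT={b@B1, c@B4, d@B3, e@B0}

Merge at B3: IN[B3] = OUT[B1] ⊔ OUT[B2] = {b@B1, c@B1, c@B2, d@B3, e@B0}
Applying B3's transfer function to that IN value gives OUT[B3] (row B3 above).

Answer: {b@B1, c@B1, c@B2, d@B3, e@B0}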